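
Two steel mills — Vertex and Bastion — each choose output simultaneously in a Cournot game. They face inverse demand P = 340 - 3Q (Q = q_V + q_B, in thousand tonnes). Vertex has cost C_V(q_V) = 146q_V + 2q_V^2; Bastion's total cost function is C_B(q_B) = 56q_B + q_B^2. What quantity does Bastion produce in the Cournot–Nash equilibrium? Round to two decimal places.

31.80

Vertex's profit: π_V = (340 - 3Q)q_V - (146q_V + 2q_V²). Setting ∂π_V/∂q_V = 0: 194 - 10q_V - 3(q_B) = 0.
Bastion's profit: π_B = (340 - 3Q)q_B - (56q_B + q_B²). Setting ∂π_B/∂q_B = 0: 284 - 8q_B - 3(q_V) = 0.
Best responses: q_V = (194 - 3q_B)/10, q_B = (284 - 3q_V)/8.
Solving the pair: q_V = 700/71, q_B = 31.8028.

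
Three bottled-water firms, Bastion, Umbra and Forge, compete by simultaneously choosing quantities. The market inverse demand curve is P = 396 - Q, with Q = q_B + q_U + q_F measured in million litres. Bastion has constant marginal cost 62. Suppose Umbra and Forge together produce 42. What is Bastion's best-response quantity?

With rivals' combined output fixed at 42, Bastion's profit is π_B = (396 - 42 - q_B)q_B - (62q_B) = (354 - q_B)q_B - (62q_B).
∂π_B/∂q_B = 292 - 2q_B = 0, so q_B = 146.

146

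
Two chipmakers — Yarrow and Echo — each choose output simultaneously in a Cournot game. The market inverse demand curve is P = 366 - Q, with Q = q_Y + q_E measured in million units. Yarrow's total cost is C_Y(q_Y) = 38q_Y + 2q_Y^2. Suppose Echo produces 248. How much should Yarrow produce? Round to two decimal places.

13.33

With the rival's output fixed at 248, Yarrow's profit is π_Y = (366 - 248 - q_Y)q_Y - (38q_Y + 2q_Y²) = (118 - q_Y)q_Y - (38q_Y + 2q_Y²).
∂π_Y/∂q_Y = 80 - 6q_Y = 0, so q_Y = 40/3.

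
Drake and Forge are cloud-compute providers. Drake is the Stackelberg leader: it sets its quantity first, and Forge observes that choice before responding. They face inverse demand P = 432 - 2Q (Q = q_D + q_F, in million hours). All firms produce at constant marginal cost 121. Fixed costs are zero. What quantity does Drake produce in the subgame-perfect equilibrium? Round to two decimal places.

Solve by backward induction. Given q_D, the follower Forge maximises π_F = (432 - 2q_D - 2q_F)q_F - 121q_F.
Follower FOC: 311 - 2q_D - 4q_F = 0, so q_F(q_D) = (311 - 2q_D)/4.
Drake substitutes q_F(q_D) into its own profit: π_D = q_D(432 - 2q_D - (311 - 2q_D)/2) - 121q_D = (553/2 - q_D)q_D - 121q_D.
Maximising: ∂π_D/∂q_D = 311/2 - 2q_D = 0, giving q_D = 311/4.
Then q_F = (311 - 2·(311/4))/4 = 311/8.

77.75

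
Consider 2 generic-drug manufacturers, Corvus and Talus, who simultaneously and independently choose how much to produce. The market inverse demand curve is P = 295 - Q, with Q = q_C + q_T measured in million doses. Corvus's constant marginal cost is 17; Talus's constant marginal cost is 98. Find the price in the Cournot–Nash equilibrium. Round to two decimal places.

136.67

Corvus's profit: π_C = (295 - Q)q_C - (17q_C). Setting ∂π_C/∂q_C = 0: 278 - 2q_C - (q_T) = 0.
Talus's profit: π_T = (295 - Q)q_T - (98q_T). Setting ∂π_T/∂q_T = 0: 197 - 2q_T - (q_C) = 0.
So q_C = (278 - q_T)/2 and q_T = (197 - q_C)/2.
Substituting one into the other gives q_C = 359/3 and q_T = 116/3.
Total output Q = 475/3, so price P = 295 - 475/3 = 410/3.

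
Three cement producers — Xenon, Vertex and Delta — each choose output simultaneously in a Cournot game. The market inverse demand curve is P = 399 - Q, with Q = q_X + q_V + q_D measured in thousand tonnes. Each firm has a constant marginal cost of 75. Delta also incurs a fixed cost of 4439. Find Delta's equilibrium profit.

2122

A representative firm's profit is π_i = q_i(399 - Q) - 75q_i.
First-order condition (treating rivals' output as given): 324 - 2q_i - Σ_{j≠i} q_j = 0.
With identical firms every q_j equals q_i, so Σ_{j≠i} q_j = 2q_i and 324 = 4q_i, giving q_i = 81.
Price P = 399 - 243 = 156.
Delta's profit: (156 - 75)·81 - 4439 = 2122.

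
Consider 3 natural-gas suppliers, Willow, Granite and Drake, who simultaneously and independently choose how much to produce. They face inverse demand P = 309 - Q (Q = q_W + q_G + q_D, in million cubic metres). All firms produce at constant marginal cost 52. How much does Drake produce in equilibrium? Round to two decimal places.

64.25

A representative firm's profit is π_i = q_i(309 - Q) - 52q_i.
Setting ∂π_i/∂q_i = 0 with rivals' quantities fixed: 257 - 2q_i - Σ_{j≠i} q_j = 0.
By symmetry each firm produces the same amount; substituting Σ_{j≠i} q_j = 2q_i yields q_i = 257/4.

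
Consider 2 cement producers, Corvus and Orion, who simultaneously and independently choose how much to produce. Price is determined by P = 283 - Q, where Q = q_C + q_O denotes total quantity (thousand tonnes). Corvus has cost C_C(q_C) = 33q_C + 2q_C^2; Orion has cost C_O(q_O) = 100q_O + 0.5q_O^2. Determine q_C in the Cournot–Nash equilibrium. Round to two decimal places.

Corvus's profit: π_C = (283 - Q)q_C - (33q_C + 2q_C²). Setting ∂π_C/∂q_C = 0: 250 - 6q_C - (q_O) = 0.
Orion's profit: π_O = (283 - Q)q_O - (100q_O + (1/2)q_O²). Setting ∂π_O/∂q_O = 0: 183 - 3q_O - (q_C) = 0.
So q_C = (250 - q_O)/6 and q_O = (183 - q_C)/3.
Solving the pair: q_C = 567/17, q_O = 848/17.

33.35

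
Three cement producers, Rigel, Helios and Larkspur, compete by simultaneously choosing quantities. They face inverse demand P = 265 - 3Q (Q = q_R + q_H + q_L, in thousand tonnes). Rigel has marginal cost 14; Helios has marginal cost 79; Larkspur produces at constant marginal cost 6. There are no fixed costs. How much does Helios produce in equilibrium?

4

Rigel's profit: π_R = (265 - 3Q)q_R - (14q_R). Setting ∂π_R/∂q_R = 0: 251 - 6q_R - 3(q_H + q_L) = 0.
Helios's first-order condition: 186 - 6q_H - 3(q_R + q_L) = 0.
Larkspur's profit: π_L = (265 - 3Q)q_L - (6q_L). Setting ∂π_L/∂q_L = 0: 259 - 6q_L - 3(q_R + q_H) = 0.
Adding the 3 conditions: 696 − 6Q − 6Q = 0, i.e. Q = 58.
Back-substituting: q_R = (251 − 174)/3 = 77/3, q_H = (186 − 174)/3 = 4, q_L = (259 − 174)/3 = 85/3.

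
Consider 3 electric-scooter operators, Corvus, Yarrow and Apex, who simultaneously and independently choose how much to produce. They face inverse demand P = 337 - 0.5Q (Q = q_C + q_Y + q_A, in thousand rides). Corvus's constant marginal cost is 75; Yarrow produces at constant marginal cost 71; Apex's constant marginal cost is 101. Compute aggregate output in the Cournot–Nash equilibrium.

Corvus's profit: π_C = (337 - 0.5Q)q_C - (75q_C). Setting ∂π_C/∂q_C = 0: 262 - q_C - (1/2)(q_Y + q_A) = 0.
Yarrow's profit: π_Y = (337 - 0.5Q)q_Y - (71q_Y). Setting ∂π_Y/∂q_Y = 0: 266 - q_Y - (1/2)(q_C + q_A) = 0.
Apex's profit: π_A = (337 - 0.5Q)q_A - (101q_A). Setting ∂π_A/∂q_A = 0: 236 - q_A - (1/2)(q_C + q_Y) = 0.
Adding the 3 first-order conditions: 764 − 2Q = 0, so Q = 382.
Back-substituting: q_C = (262 − 191)/(1/2) = 142, q_Y = (266 − 191)/(1/2) = 150, q_A = (236 − 191)/(1/2) = 90.
Total output Q = 142 + 150 + 90 = 382.

382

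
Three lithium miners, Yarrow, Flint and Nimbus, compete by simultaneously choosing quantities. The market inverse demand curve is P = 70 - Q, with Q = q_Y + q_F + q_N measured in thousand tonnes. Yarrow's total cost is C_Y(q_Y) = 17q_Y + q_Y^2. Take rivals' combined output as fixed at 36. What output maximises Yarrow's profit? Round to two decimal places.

4.25

With rivals' combined output fixed at 36, Yarrow's profit is π_Y = (70 - 36 - q_Y)q_Y - (17q_Y + q_Y²) = (34 - q_Y)q_Y - (17q_Y + q_Y²).
∂π_Y/∂q_Y = 17 - 4q_Y = 0, so q_Y = 17/4.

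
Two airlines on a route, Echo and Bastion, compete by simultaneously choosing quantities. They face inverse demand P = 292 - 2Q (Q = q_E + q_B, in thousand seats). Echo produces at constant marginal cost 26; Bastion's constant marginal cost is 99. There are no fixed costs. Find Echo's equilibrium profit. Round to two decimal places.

Echo's profit: π_E = (292 - 2Q)q_E - (26q_E). Setting ∂π_E/∂q_E = 0: 266 - 4q_E - 2(q_B) = 0.
Bastion's profit: π_B = (292 - 2Q)q_B - (99q_B). Setting ∂π_B/∂q_B = 0: 193 - 4q_B - 2(q_E) = 0.
Rearranging gives the reaction functions q_E = (266 - 2q_B)/4 and q_B = (193 - 2q_E)/4.
Solving the pair: q_E = 113/2, q_B = 20.
Price P = 292 - 2·(153/2) = 139.
Echo's profit: (139 - 26)·(113/2) = 6384.5000.

6384.50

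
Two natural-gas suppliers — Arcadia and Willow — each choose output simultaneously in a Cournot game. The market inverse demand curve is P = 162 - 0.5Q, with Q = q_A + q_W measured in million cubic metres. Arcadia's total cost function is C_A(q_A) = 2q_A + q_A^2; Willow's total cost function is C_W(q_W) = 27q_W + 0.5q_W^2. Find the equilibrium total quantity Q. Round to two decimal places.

100.43

Arcadia's profit: π_A = (162 - 0.5Q)q_A - (2q_A + q_A²). Setting ∂π_A/∂q_A = 0: 160 - 3q_A - (1/2)(q_W) = 0.
Willow's first-order condition: 135 - 2q_W - (1/2)(q_A) = 0.
So q_A = (160 - (1/2)q_W)/3 and q_W = (135 - (1/2)q_A)/2.
Solving the pair: q_A = 1010/23, q_W = 1300/23.
Total output Q = 1010/23 + 1300/23 = 100.4348.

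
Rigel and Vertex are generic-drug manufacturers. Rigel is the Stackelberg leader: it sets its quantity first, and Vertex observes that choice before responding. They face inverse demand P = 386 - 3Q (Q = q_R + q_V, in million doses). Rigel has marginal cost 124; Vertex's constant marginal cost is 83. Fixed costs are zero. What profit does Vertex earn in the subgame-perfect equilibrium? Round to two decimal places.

Solve by backward induction. Given q_R, the follower Vertex maximises π_V = (386 - 3q_R - 3q_V)q_V - 83q_V.
Follower FOC: 303 - 3q_R - 6q_V = 0, so q_V(q_R) = (303 - 3q_R)/6.
Rigel substitutes q_V(q_R) into its own profit: π_R = q_R(386 - 3q_R - (303 - 3q_R)/2) - 124q_R = (469/2 - (3/2)q_R)q_R - 124q_R.
Maximising: ∂π_R/∂q_R = 221/2 - 3q_R = 0, giving q_R = 221/6.
Then q_V = (303 - 3·(221/6))/6 = 385/12.
Price P = 386 - 3·(827/12) = 717/4.
Vertex's profit: (717/4 - 83)·(385/12) = 3088.0208.

3088.02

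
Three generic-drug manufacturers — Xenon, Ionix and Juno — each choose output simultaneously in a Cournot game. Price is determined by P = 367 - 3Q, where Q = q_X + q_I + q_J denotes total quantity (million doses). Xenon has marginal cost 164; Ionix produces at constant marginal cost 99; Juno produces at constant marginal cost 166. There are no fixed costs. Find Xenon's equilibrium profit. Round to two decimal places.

Xenon's profit: π_X = (367 - 3Q)q_X - (164q_X). Setting ∂π_X/∂q_X = 0: 203 - 6q_X - 3(q_I + q_J) = 0.
Ionix's first-order condition: 268 - 6q_I - 3(q_X + q_J) = 0.
Juno's profit: π_J = (367 - 3Q)q_J - (166q_J). Setting ∂π_J/∂q_J = 0: 201 - 6q_J - 3(q_X + q_I) = 0.
Adding the 3 first-order conditions: 672 − 12Q = 0, so Q = 56.
Back-substituting: q_X = (203 − 168)/3 = 35/3, q_I = (268 − 168)/3 = 100/3, q_J = (201 − 168)/3 = 11.
Price P = 367 - 3·56 = 199.
Xenon's profit: (199 - 164)·(35/3) = 1225/3.

408.33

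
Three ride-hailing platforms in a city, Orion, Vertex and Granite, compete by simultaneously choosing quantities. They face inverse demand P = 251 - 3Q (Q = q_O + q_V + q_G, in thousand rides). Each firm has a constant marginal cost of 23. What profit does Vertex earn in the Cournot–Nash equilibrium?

A representative firm's profit is π_i = q_i(251 - 3Q) - 23q_i.
Setting ∂π_i/∂q_i = 0 with rivals' quantities fixed: 228 - 6q_i - 3·Σ_{j≠i} q_j = 0.
By symmetry each firm produces the same amount; substituting Σ_{j≠i} q_j = 2q_i yields q_i = 228/12 = 19.
Price P = 251 - 3·57 = 80.
Vertex's profit: (80 - 23)·19 = 1083.

1083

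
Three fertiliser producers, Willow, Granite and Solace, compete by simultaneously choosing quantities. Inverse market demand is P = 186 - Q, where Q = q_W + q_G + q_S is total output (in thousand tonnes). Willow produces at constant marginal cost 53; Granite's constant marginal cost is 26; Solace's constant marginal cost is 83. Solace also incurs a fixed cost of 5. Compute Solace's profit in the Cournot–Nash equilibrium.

11

Willow's profit: π_W = (186 - Q)q_W - (53q_W). Setting ∂π_W/∂q_W = 0: 133 - 2q_W - (q_G + q_S) = 0.
Granite's first-order condition: 160 - 2q_G - (q_W + q_S) = 0.
Solace's profit: π_S = (186 - Q)q_S - (83q_S). Setting ∂π_S/∂q_S = 0: 103 - 2q_S - (q_W + q_G) = 0.
Adding the 3 first-order conditions: 396 − 4Q = 0, so Q = 99.
Back-substituting: q_W = (133 − 99) = 34, q_G = (160 − 99) = 61, q_S = (103 − 99) = 4.
Price P = 186 - 99 = 87.
Solace's profit: (87 - 83)·4 - 5 = 11.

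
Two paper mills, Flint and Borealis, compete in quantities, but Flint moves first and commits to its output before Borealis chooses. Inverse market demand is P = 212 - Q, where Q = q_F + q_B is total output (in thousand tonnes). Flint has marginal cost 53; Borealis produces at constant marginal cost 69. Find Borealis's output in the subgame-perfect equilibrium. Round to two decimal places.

27.75

Solve by backward induction. Given q_F, the follower Borealis maximises π_B = (212 - q_F - q_B)q_B - 69q_B.
Setting the follower's marginal profit to zero, 143 - q_F - 2q_B = 0, i.e. q_B = (143 - q_F)/2.
Flint substitutes q_B(q_F) into its own profit: π_F = q_F(212 - q_F - (143 - q_F)/2) - 53q_F = (281/2 - (1/2)q_F)q_F - 53q_F.
Maximising: ∂π_F/∂q_F = 175/2 - q_F = 0, giving q_F = 175/2.
Then q_B = (143 - 175/2)/2 = 111/4.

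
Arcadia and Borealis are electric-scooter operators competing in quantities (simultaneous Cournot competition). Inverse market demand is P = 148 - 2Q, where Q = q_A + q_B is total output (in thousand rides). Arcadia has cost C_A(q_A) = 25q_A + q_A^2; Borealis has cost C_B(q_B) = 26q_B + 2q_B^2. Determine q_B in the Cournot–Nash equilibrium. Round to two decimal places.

11.05

Arcadia's profit: π_A = (148 - 2Q)q_A - (25q_A + q_A²). Setting ∂π_A/∂q_A = 0: 123 - 6q_A - 2(q_B) = 0.
Borealis's profit: π_B = (148 - 2Q)q_B - (26q_B + 2q_B²). Setting ∂π_B/∂q_B = 0: 122 - 8q_B - 2(q_A) = 0.
Best responses: q_A = (123 - 2q_B)/6, q_B = (122 - 2q_A)/8.
Substituting one into the other gives q_A = 185/11 and q_B = 243/22.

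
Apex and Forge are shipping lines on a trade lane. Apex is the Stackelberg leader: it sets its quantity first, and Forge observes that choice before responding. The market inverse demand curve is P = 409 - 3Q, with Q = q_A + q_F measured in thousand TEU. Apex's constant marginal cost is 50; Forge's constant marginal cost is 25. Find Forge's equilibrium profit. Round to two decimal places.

The follower Forge best-responds to any q_A: π_F = (409 - 3Q)q_F - 25q_F.
Setting the follower's marginal profit to zero, 384 - 3q_A - 6q_F = 0, i.e. q_F = (384 - 3q_A)/6.
Apex substitutes q_F(q_A) into its own profit: π_A = q_A(409 - 3q_A - (384 - 3q_A)/2) - 50q_A = (217 - (3/2)q_A)q_A - 50q_A.
Leader FOC: 167 - 3q_A = 0, so q_A = 167/3.
Then q_F = (384 - 3·(167/3))/6 = 217/6.
Price P = 409 - 3·(551/6) = 267/2.
Forge's profit: (267/2 - 25)·(217/6) = 3924.0833.

3924.08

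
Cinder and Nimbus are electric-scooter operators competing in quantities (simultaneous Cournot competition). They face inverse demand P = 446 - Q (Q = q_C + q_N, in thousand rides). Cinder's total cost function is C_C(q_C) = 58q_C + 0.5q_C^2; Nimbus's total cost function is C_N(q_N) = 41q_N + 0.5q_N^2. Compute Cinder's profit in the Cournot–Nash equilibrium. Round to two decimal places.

13501.90

Cinder's profit: π_C = (446 - Q)q_C - (58q_C + (1/2)q_C²). Setting ∂π_C/∂q_C = 0: 388 - 3q_C - (q_N) = 0.
Nimbus's first-order condition: 405 - 3q_N - (q_C) = 0.
So q_C = (388 - q_N)/3 and q_N = (405 - q_C)/3.
Substituting one into the other gives q_C = 759/8 and q_N = 827/8.
Price P = 446 - 793/4 = 991/4.
Cinder's profit: (991/4)·(759/8) - 58·(759/8) - (1/2)(759/8)² = 13501.8984.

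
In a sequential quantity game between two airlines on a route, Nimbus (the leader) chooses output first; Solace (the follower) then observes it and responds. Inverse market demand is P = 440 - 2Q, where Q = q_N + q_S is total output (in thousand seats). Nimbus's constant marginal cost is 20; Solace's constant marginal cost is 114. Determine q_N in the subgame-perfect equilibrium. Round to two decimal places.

The follower Solace best-responds to any q_N: π_S = (440 - 2Q)q_S - 114q_S.
∂π_S/∂q_S = 326 - 2q_N - 4q_S = 0 gives the reaction function q_S = (326 - 2q_N)/4.
The leader anticipates this reaction. Substituting into P = 440 - 2Q gives P = 277 - q_N, so π_N = (277 - q_N)q_N - 20q_N.
Leader FOC: 257 - 2q_N = 0, so q_N = 257/2.
Then q_S = (326 - 2·(257/2))/4 = 69/4.

128.50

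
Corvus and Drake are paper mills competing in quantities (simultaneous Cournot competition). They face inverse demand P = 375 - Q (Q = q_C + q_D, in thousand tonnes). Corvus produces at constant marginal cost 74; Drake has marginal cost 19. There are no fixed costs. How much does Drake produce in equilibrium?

137

Corvus's profit: π_C = (375 - Q)q_C - (74q_C). Setting ∂π_C/∂q_C = 0: 301 - 2q_C - (q_D) = 0.
Drake's profit: π_D = (375 - Q)q_D - (19q_D). Setting ∂π_D/∂q_D = 0: 356 - 2q_D - (q_C) = 0.
Rearranging gives the reaction functions q_C = (301 - q_D)/2 and q_D = (356 - q_C)/2.
Solving the pair: q_C = 82, q_D = 137.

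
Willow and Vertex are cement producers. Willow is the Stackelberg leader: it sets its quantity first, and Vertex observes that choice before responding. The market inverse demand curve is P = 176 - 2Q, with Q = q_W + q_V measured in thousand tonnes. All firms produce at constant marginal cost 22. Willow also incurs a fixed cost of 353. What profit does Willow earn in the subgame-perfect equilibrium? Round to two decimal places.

Solve by backward induction. Given q_W, the follower Vertex maximises π_V = (176 - 2q_W - 2q_V)q_V - 22q_V.
∂π_V/∂q_V = 154 - 2q_W - 4q_V = 0 gives the reaction function q_V = (154 - 2q_W)/4.
The leader anticipates this reaction. Substituting into P = 176 - 2Q gives P = 99 - q_W, so π_W = (99 - q_W)q_W - 22q_W.
Maximising: ∂π_W/∂q_W = 77 - 2q_W = 0, giving q_W = 77/2.
Then q_V = (154 - 2·(77/2))/4 = 77/4.
Price P = 176 - 2·(231/4) = 121/2.
Willow's profit: (121/2 - 22)·(77/2) - 353 = 1129.2500.

1129.25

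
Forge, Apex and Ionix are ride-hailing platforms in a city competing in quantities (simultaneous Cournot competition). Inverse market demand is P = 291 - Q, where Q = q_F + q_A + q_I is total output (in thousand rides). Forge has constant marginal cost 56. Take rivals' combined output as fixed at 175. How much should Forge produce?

30

With rivals' combined output fixed at 175, Forge's profit is π_F = (291 - 175 - q_F)q_F - (56q_F) = (116 - q_F)q_F - (56q_F).
∂π_F/∂q_F = 60 - 2q_F = 0, so q_F = 30.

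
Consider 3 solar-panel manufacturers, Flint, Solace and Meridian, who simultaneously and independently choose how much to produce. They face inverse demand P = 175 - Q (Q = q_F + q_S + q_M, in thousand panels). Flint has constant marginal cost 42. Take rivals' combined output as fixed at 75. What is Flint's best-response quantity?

29

With rivals' combined output fixed at 75, Flint's profit is π_F = (175 - 75 - q_F)q_F - (42q_F) = (100 - q_F)q_F - (42q_F).
∂π_F/∂q_F = 58 - 2q_F = 0, so q_F = 29.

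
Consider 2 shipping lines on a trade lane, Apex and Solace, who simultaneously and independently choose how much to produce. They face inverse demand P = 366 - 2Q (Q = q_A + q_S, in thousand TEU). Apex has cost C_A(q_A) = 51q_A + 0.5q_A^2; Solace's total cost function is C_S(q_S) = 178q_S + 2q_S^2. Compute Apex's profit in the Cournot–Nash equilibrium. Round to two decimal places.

Apex's profit: π_A = (366 - 2Q)q_A - (51q_A + (1/2)q_A²). Setting ∂π_A/∂q_A = 0: 315 - 5q_A - 2(q_S) = 0.
Solace's first-order condition: 188 - 8q_S - 2(q_A) = 0.
Best responses: q_A = (315 - 2q_S)/5, q_S = (188 - 2q_A)/8.
Substituting one into the other gives q_A = 536/9 and q_S = 155/18.
Price P = 366 - 2·(409/6) = 689/3.
Apex's profit: (689/3)·(536/9) - 51·(536/9) - (1/2)(536/9)² = 8867.1605.

8867.16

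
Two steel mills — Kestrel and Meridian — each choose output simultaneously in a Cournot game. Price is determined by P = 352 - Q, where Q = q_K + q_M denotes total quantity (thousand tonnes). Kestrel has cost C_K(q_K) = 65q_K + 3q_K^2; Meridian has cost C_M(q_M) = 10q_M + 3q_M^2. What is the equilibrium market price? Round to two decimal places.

282.11

Kestrel's profit: π_K = (352 - Q)q_K - (65q_K + 3q_K²). Setting ∂π_K/∂q_K = 0: 287 - 8q_K - (q_M) = 0.
Meridian's first-order condition: 342 - 8q_M - (q_K) = 0.
Rearranging gives the reaction functions q_K = (287 - q_M)/8 and q_M = (342 - q_K)/8.
Solving the pair: q_K = 1954/63, q_M = 38.8730.
Total output Q = 629/9, so price P = 352 - 629/9 = 282.1111.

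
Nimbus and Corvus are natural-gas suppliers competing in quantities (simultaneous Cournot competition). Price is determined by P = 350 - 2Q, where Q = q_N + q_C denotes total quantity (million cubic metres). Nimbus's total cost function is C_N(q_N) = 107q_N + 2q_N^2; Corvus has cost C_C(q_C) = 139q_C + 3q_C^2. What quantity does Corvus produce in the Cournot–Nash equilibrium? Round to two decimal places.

Nimbus's profit: π_N = (350 - 2Q)q_N - (107q_N + 2q_N²). Setting ∂π_N/∂q_N = 0: 243 - 8q_N - 2(q_C) = 0.
Corvus's first-order condition: 211 - 10q_C - 2(q_N) = 0.
Best responses: q_N = (243 - 2q_C)/8, q_C = (211 - 2q_N)/10.
Solving the pair: q_N = 502/19, q_C = 601/38.

15.82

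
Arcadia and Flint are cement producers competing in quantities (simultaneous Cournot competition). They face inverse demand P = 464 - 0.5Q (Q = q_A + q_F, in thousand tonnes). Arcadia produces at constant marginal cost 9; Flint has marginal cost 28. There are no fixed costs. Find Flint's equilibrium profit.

Arcadia's profit: π_A = (464 - 0.5Q)q_A - (9q_A). Setting ∂π_A/∂q_A = 0: 455 - q_A - (1/2)(q_F) = 0.
Flint's first-order condition: 436 - q_F - (1/2)(q_A) = 0.
Rearranging gives the reaction functions q_A = (455 - (1/2)q_F) and q_F = (436 - (1/2)q_A).
Solving the pair: q_A = 316, q_F = 278.
Price P = 464 - (1/2)·594 = 167.
Flint's profit: (167 - 28)·278 = 38642.

38642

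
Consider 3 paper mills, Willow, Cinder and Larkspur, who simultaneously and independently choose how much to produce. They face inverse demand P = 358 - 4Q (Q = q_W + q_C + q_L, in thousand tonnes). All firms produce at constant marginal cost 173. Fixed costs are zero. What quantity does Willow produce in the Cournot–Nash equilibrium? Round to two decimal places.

11.56

A representative firm's profit is π_i = q_i(358 - 4Q) - 173q_i.
First-order condition (treating rivals' output as given): 185 - 8q_i - 4·Σ_{j≠i} q_j = 0.
With identical firms every q_j equals q_i, so Σ_{j≠i} q_j = 2q_i and 185 = 16q_i, giving q_i = 185/16.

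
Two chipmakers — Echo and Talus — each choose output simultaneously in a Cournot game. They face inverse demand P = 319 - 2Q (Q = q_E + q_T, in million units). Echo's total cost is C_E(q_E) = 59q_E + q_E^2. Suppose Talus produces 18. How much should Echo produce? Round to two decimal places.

With the rival's output fixed at 18, Echo's profit is π_E = (319 - 2·18 - 2q_E)q_E - (59q_E + q_E²) = (283 - 2q_E)q_E - (59q_E + q_E²).
∂π_E/∂q_E = 224 - 6q_E = 0, so q_E = 112/3.

37.33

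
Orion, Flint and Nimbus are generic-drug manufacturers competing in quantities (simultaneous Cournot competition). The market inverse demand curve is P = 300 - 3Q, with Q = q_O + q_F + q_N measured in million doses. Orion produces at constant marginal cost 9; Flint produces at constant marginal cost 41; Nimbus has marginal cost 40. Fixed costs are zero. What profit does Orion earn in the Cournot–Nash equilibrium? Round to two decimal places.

2610.75

Orion's profit: π_O = (300 - 3Q)q_O - (9q_O). Setting ∂π_O/∂q_O = 0: 291 - 6q_O - 3(q_F + q_N) = 0.
Flint's first-order condition: 259 - 6q_F - 3(q_O + q_N) = 0.
Nimbus's first-order condition: 260 - 6q_N - 3(q_O + q_F) = 0.
Adding the 3 first-order conditions: 810 − 12Q = 0, so Q = 135/2.
Back-substituting: q_O = (291 − 405/2)/3 = 59/2, q_F = (259 − 405/2)/3 = 113/6, q_N = (260 − 405/2)/3 = 115/6.
Price P = 300 - 3·(135/2) = 195/2.
Orion's profit: (195/2 - 9)·(59/2) = 2610.7500.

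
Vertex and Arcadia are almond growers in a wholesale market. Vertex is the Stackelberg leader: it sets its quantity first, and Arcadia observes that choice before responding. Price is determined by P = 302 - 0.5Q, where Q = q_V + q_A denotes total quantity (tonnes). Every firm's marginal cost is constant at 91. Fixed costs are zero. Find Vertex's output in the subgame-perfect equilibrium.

211

Solve by backward induction. Given q_V, the follower Arcadia maximises π_A = (302 - (1/2)q_V - (1/2)q_A)q_A - 91q_A.
∂π_A/∂q_A = 211 - (1/2)q_V - q_A = 0 gives the reaction function q_A = (211 - (1/2)q_V).
The leader anticipates this reaction. Substituting into P = 302 - 0.5Q gives P = 393/2 - (1/4)q_V, so π_V = (393/2 - (1/4)q_V)q_V - 91q_V.
Maximising: ∂π_V/∂q_V = 211/2 - (1/2)q_V = 0, giving q_V = 211.
Then q_A = (211 - (1/2)·211) = 211/2.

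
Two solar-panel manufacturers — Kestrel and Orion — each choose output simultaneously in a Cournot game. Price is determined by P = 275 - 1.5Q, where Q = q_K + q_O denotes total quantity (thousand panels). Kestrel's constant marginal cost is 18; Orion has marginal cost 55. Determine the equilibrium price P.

116

Kestrel's profit: π_K = (275 - 1.5Q)q_K - (18q_K). Setting ∂π_K/∂q_K = 0: 257 - 3q_K - (3/2)(q_O) = 0.
Orion's first-order condition: 220 - 3q_O - (3/2)(q_K) = 0.
Best responses: q_K = (257 - (3/2)q_O)/3, q_O = (220 - (3/2)q_K)/3.
Solving the pair: q_K = 196/3, q_O = 122/3.
Total output Q = 106, so price P = 275 - (3/2)·106 = 116.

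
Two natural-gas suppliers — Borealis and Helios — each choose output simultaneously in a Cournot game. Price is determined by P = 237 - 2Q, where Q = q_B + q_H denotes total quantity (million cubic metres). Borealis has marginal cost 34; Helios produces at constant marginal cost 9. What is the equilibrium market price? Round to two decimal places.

93.33

Borealis's profit: π_B = (237 - 2Q)q_B - (34q_B). Setting ∂π_B/∂q_B = 0: 203 - 4q_B - 2(q_H) = 0.
Helios's profit: π_H = (237 - 2Q)q_H - (9q_H). Setting ∂π_H/∂q_H = 0: 228 - 4q_H - 2(q_B) = 0.
Best responses: q_B = (203 - 2q_H)/4, q_H = (228 - 2q_B)/4.
Solving the pair: q_B = 89/3, q_H = 253/6.
Total output Q = 431/6, so price P = 237 - 2·(431/6) = 280/3.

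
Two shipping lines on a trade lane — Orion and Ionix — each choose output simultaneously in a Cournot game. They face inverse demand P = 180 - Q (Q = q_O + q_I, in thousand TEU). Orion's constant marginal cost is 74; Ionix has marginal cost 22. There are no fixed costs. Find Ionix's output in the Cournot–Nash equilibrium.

Orion's profit: π_O = (180 - Q)q_O - (74q_O). Setting ∂π_O/∂q_O = 0: 106 - 2q_O - (q_I) = 0.
Ionix's profit: π_I = (180 - Q)q_I - (22q_I). Setting ∂π_I/∂q_I = 0: 158 - 2q_I - (q_O) = 0.
Rearranging gives the reaction functions q_O = (106 - q_I)/2 and q_I = (158 - q_O)/2.
Solving the pair: q_O = 18, q_I = 70.

70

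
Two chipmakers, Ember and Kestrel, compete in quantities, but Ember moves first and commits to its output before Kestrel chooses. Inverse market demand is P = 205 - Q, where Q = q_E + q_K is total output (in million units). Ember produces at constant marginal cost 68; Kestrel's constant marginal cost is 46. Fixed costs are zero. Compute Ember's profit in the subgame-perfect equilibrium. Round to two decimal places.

1653.13

The follower Kestrel best-responds to any q_E: π_K = (205 - Q)q_K - 46q_K.
Setting the follower's marginal profit to zero, 159 - q_E - 2q_K = 0, i.e. q_K = (159 - q_E)/2.
Ember substitutes q_K(q_E) into its own profit: π_E = q_E(205 - q_E - (159 - q_E)/2) - 68q_E = (251/2 - (1/2)q_E)q_E - 68q_E.
Leader FOC: 115/2 - q_E = 0, so q_E = 115/2.
Then q_K = (159 - 115/2)/2 = 203/4.
Price P = 205 - 433/4 = 387/4.
Ember's profit: (387/4 - 68)·(115/2) = 1653.1250.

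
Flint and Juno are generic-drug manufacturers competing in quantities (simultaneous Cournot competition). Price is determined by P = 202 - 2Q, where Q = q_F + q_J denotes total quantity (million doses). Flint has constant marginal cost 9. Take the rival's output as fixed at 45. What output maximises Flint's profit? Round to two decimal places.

With the rival's output fixed at 45, Flint's profit is π_F = (202 - 2·45 - 2q_F)q_F - (9q_F) = (112 - 2q_F)q_F - (9q_F).
∂π_F/∂q_F = 103 - 4q_F = 0, so q_F = 103/4.

25.75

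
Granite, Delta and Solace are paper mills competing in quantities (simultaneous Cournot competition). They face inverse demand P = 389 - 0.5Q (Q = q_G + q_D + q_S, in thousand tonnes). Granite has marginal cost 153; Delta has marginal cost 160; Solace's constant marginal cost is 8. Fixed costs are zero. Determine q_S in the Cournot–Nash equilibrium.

339

Granite's profit: π_G = (389 - 0.5Q)q_G - (153q_G). Setting ∂π_G/∂q_G = 0: 236 - q_G - (1/2)(q_D + q_S) = 0.
Delta's first-order condition: 229 - q_D - (1/2)(q_G + q_S) = 0.
Solace's first-order condition: 381 - q_S - (1/2)(q_G + q_D) = 0.
Summing all 3 equations gives 846 − 2Q = 0, hence Q = 423.
Back-substituting: q_G = (236 − 423/2)/(1/2) = 49, q_D = (229 − 423/2)/(1/2) = 35, q_S = (381 − 423/2)/(1/2) = 339.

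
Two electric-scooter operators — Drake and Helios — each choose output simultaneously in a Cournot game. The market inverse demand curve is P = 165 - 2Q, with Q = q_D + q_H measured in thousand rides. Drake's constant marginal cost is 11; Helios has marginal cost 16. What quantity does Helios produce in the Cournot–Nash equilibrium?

24

Drake's profit: π_D = (165 - 2Q)q_D - (11q_D). Setting ∂π_D/∂q_D = 0: 154 - 4q_D - 2(q_H) = 0.
Helios's first-order condition: 149 - 4q_H - 2(q_D) = 0.
Rearranging gives the reaction functions q_D = (154 - 2q_H)/4 and q_H = (149 - 2q_D)/4.
Substituting one into the other gives q_D = 53/2 and q_H = 24.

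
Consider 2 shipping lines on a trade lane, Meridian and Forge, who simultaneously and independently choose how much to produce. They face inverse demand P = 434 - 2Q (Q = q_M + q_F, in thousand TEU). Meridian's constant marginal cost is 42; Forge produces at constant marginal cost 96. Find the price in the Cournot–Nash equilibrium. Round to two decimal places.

190.67

Meridian's profit: π_M = (434 - 2Q)q_M - (42q_M). Setting ∂π_M/∂q_M = 0: 392 - 4q_M - 2(q_F) = 0.
Forge's profit: π_F = (434 - 2Q)q_F - (96q_F). Setting ∂π_F/∂q_F = 0: 338 - 4q_F - 2(q_M) = 0.
Rearranging gives the reaction functions q_M = (392 - 2q_F)/4 and q_F = (338 - 2q_M)/4.
Solving the pair: q_M = 223/3, q_F = 142/3.
Total output Q = 365/3, so price P = 434 - 2·(365/3) = 572/3.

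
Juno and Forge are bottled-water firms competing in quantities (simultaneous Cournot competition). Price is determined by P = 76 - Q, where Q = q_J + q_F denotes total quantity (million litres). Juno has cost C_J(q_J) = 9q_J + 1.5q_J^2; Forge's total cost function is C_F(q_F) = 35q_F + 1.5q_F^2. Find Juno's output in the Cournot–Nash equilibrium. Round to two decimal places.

12.25

Juno's profit: π_J = (76 - Q)q_J - (9q_J + (3/2)q_J²). Setting ∂π_J/∂q_J = 0: 67 - 5q_J - (q_F) = 0.
Forge's first-order condition: 41 - 5q_F - (q_J) = 0.
Best responses: q_J = (67 - q_F)/5, q_F = (41 - q_J)/5.
Solving the pair: q_J = 49/4, q_F = 23/4.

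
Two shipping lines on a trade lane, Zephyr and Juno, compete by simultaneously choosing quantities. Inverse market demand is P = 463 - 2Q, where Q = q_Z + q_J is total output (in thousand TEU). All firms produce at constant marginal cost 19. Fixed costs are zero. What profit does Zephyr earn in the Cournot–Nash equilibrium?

Each firm earns π_i = (463 - 2Q)q_i - 19q_i.
First-order condition (treating rivals' output as given): 444 - 4q_i - 2q_j = 0.
By symmetry each firm produces the same amount; substituting q_j = q_i yields q_i = 444/6 = 74.
Price P = 463 - 2·148 = 167.
Zephyr's profit: (167 - 19)·74 = 10952.

10952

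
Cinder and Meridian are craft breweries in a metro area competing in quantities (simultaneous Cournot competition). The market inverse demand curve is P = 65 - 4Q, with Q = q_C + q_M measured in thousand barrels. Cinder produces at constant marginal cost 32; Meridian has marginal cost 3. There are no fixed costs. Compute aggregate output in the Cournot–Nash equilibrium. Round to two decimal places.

7.92

Cinder's profit: π_C = (65 - 4Q)q_C - (32q_C). Setting ∂π_C/∂q_C = 0: 33 - 8q_C - 4(q_M) = 0.
Meridian's profit: π_M = (65 - 4Q)q_M - (3q_M). Setting ∂π_M/∂q_M = 0: 62 - 8q_M - 4(q_C) = 0.
Best responses: q_C = (33 - 4q_M)/8, q_M = (62 - 4q_C)/8.
Substituting one into the other gives q_C = 1/3 and q_M = 91/12.
Total output Q = 1/3 + 91/12 = 95/12.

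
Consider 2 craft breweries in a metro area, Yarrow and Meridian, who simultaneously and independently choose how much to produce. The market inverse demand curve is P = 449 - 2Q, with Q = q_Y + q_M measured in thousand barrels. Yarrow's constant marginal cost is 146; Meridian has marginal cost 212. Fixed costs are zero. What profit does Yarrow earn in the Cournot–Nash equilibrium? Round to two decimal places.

Yarrow's profit: π_Y = (449 - 2Q)q_Y - (146q_Y). Setting ∂π_Y/∂q_Y = 0: 303 - 4q_Y - 2(q_M) = 0.
Meridian's profit: π_M = (449 - 2Q)q_M - (212q_M). Setting ∂π_M/∂q_M = 0: 237 - 4q_M - 2(q_Y) = 0.
Best responses: q_Y = (303 - 2q_M)/4, q_M = (237 - 2q_Y)/4.
Substituting one into the other gives q_Y = 123/2 and q_M = 57/2.
Price P = 449 - 2·90 = 269.
Yarrow's profit: (269 - 146)·(123/2) = 7564.5000.

7564.50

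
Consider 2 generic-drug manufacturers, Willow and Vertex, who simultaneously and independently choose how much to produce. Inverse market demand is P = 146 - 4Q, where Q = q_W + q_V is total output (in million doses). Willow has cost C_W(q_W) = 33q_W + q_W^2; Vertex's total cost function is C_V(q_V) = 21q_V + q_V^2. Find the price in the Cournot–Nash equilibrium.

78

Willow's profit: π_W = (146 - 4Q)q_W - (33q_W + q_W²). Setting ∂π_W/∂q_W = 0: 113 - 10q_W - 4(q_V) = 0.
Vertex's profit: π_V = (146 - 4Q)q_V - (21q_V + q_V²). Setting ∂π_V/∂q_V = 0: 125 - 10q_V - 4(q_W) = 0.
So q_W = (113 - 4q_V)/10 and q_V = (125 - 4q_W)/10.
Substituting one into the other gives q_W = 15/2 and q_V = 19/2.
Total output Q = 17, so price P = 146 - 4·17 = 78.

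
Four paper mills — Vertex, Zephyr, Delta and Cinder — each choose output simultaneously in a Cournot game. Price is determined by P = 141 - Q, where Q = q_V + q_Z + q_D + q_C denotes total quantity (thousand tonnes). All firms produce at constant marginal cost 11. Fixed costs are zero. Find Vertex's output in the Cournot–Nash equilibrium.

26

A representative firm's profit is π_i = q_i(141 - Q) - 11q_i.
Setting ∂π_i/∂q_i = 0 with rivals' quantities fixed: 130 - 2q_i - Σ_{j≠i} q_j = 0.
By symmetry each firm produces the same amount; substituting Σ_{j≠i} q_j = 3q_i yields q_i = 130/5 = 26.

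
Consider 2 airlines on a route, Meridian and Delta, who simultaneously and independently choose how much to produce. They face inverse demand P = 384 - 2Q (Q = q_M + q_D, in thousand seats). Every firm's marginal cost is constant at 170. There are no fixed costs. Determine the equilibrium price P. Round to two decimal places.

241.33

A representative firm's profit is π_i = q_i(384 - 2Q) - 170q_i.
Setting ∂π_i/∂q_i = 0 with rivals' quantities fixed: 214 - 4q_i - 2q_j = 0.
With identical firms every q_j equals q_i, so q_j = q_i and 214 = 6q_i, giving q_i = 107/3.
Total output Q = 214/3, so price P = 384 - 2·(214/3) = 724/3.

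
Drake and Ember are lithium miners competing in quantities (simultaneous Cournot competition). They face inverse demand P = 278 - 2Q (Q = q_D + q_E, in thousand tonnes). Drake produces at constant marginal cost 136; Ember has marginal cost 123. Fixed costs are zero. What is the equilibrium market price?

Drake's profit: π_D = (278 - 2Q)q_D - (136q_D). Setting ∂π_D/∂q_D = 0: 142 - 4q_D - 2(q_E) = 0.
Ember's first-order condition: 155 - 4q_E - 2(q_D) = 0.
Best responses: q_D = (142 - 2q_E)/4, q_E = (155 - 2q_D)/4.
Substituting one into the other gives q_D = 43/2 and q_E = 28.
Total output Q = 99/2, so price P = 278 - 2·(99/2) = 179.

179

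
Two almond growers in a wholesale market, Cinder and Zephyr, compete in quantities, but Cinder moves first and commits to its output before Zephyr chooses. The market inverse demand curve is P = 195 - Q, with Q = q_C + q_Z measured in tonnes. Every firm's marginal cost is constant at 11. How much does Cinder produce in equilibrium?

92

Solve by backward induction. Given q_C, the follower Zephyr maximises π_Z = (195 - q_C - q_Z)q_Z - 11q_Z.
Setting the follower's marginal profit to zero, 184 - q_C - 2q_Z = 0, i.e. q_Z = (184 - q_C)/2.
The leader anticipates this reaction. Substituting into P = 195 - Q gives P = 103 - (1/2)q_C, so π_C = (103 - (1/2)q_C)q_C - 11q_C.
Leader FOC: 92 - q_C = 0, so q_C = 92.
Then q_Z = (184 - 92)/2 = 46.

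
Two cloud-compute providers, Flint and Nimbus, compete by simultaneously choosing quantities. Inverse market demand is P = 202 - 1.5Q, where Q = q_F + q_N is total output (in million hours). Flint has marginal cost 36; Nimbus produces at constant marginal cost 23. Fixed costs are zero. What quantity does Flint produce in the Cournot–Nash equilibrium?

Flint's profit: π_F = (202 - 1.5Q)q_F - (36q_F). Setting ∂π_F/∂q_F = 0: 166 - 3q_F - (3/2)(q_N) = 0.
Nimbus's profit: π_N = (202 - 1.5Q)q_N - (23q_N). Setting ∂π_N/∂q_N = 0: 179 - 3q_N - (3/2)(q_F) = 0.
Rearranging gives the reaction functions q_F = (166 - (3/2)q_N)/3 and q_N = (179 - (3/2)q_F)/3.
Solving the pair: q_F = 34, q_N = 128/3.

34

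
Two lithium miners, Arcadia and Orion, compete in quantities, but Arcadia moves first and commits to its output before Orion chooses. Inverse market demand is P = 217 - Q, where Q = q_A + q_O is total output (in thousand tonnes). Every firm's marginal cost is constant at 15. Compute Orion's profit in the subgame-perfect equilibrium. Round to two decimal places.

2550.25

Solve by backward induction. Given q_A, the follower Orion maximises π_O = (217 - q_A - q_O)q_O - 15q_O.
∂π_O/∂q_O = 202 - q_A - 2q_O = 0 gives the reaction function q_O = (202 - q_A)/2.
Arcadia substitutes q_O(q_A) into its own profit: π_A = q_A(217 - q_A - (202 - q_A)/2) - 15q_A = (116 - (1/2)q_A)q_A - 15q_A.
Leader FOC: 101 - q_A = 0, so q_A = 101.
Then q_O = (202 - 101)/2 = 101/2.
Price P = 217 - 303/2 = 131/2.
Orion's profit: (131/2 - 15)·(101/2) = 2550.2500.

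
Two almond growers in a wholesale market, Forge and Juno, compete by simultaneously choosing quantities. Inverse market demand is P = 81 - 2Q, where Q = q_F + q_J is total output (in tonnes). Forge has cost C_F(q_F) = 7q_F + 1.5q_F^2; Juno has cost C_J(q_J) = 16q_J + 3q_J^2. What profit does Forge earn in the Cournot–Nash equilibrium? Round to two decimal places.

Forge's profit: π_F = (81 - 2Q)q_F - (7q_F + (3/2)q_F²). Setting ∂π_F/∂q_F = 0: 74 - 7q_F - 2(q_J) = 0.
Juno's first-order condition: 65 - 10q_J - 2(q_F) = 0.
Best responses: q_F = (74 - 2q_J)/7, q_J = (65 - 2q_F)/10.
Substituting one into the other gives q_F = 305/33 and q_J = 307/66.
Price P = 81 - 2·(917/66) = 1756/33.
Forge's profit: (1756/33)·(305/33) - 7·(305/33) - (3/2)(305/33)² = 298.9784.

298.98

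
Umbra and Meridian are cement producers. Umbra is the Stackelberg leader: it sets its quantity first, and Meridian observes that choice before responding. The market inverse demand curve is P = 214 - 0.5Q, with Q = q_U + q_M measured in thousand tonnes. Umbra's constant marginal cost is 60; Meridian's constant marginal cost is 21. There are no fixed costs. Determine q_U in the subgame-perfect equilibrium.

115

The follower Meridian best-responds to any q_U: π_M = (214 - 0.5Q)q_M - 21q_M.
Setting the follower's marginal profit to zero, 193 - (1/2)q_U - q_M = 0, i.e. q_M = (193 - (1/2)q_U).
The leader anticipates this reaction. Substituting into P = 214 - 0.5Q gives P = 235/2 - (1/4)q_U, so π_U = (235/2 - (1/4)q_U)q_U - 60q_U.
Maximising: ∂π_U/∂q_U = 115/2 - (1/2)q_U = 0, giving q_U = 115.
Then q_M = (193 - (1/2)·115) = 271/2.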